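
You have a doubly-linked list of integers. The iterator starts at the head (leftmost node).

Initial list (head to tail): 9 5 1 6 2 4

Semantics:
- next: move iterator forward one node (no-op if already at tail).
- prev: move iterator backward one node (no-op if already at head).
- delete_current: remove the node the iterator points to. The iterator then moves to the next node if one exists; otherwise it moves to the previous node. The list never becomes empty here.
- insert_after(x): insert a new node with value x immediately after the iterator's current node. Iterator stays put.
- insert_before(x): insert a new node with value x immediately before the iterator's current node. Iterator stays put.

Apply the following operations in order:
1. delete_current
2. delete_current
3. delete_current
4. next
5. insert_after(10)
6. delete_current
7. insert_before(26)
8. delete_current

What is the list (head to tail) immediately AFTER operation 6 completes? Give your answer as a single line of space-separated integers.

Answer: 6 10 4

Derivation:
After 1 (delete_current): list=[5, 1, 6, 2, 4] cursor@5
After 2 (delete_current): list=[1, 6, 2, 4] cursor@1
After 3 (delete_current): list=[6, 2, 4] cursor@6
After 4 (next): list=[6, 2, 4] cursor@2
After 5 (insert_after(10)): list=[6, 2, 10, 4] cursor@2
After 6 (delete_current): list=[6, 10, 4] cursor@10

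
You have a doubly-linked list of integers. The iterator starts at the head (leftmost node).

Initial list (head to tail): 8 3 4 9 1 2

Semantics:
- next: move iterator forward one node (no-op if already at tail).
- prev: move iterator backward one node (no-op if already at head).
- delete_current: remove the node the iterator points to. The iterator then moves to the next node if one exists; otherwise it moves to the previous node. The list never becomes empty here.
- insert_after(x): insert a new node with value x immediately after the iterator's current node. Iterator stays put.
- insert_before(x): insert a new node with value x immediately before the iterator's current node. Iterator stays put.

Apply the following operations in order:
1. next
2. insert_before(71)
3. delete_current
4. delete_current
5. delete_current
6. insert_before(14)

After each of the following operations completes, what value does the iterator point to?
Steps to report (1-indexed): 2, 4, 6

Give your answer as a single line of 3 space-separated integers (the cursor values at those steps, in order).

After 1 (next): list=[8, 3, 4, 9, 1, 2] cursor@3
After 2 (insert_before(71)): list=[8, 71, 3, 4, 9, 1, 2] cursor@3
After 3 (delete_current): list=[8, 71, 4, 9, 1, 2] cursor@4
After 4 (delete_current): list=[8, 71, 9, 1, 2] cursor@9
After 5 (delete_current): list=[8, 71, 1, 2] cursor@1
After 6 (insert_before(14)): list=[8, 71, 14, 1, 2] cursor@1

Answer: 3 9 1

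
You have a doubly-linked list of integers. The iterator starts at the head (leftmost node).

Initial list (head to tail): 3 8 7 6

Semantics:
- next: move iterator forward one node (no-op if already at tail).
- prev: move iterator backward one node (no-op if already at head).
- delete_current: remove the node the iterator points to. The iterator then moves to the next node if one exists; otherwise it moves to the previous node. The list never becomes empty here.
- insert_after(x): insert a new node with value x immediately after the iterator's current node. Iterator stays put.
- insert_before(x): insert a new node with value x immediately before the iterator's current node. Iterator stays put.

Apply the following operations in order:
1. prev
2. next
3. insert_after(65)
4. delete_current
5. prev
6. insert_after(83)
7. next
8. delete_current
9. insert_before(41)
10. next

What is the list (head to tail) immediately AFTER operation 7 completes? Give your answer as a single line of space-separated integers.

Answer: 3 83 65 7 6

Derivation:
After 1 (prev): list=[3, 8, 7, 6] cursor@3
After 2 (next): list=[3, 8, 7, 6] cursor@8
After 3 (insert_after(65)): list=[3, 8, 65, 7, 6] cursor@8
After 4 (delete_current): list=[3, 65, 7, 6] cursor@65
After 5 (prev): list=[3, 65, 7, 6] cursor@3
After 6 (insert_after(83)): list=[3, 83, 65, 7, 6] cursor@3
After 7 (next): list=[3, 83, 65, 7, 6] cursor@83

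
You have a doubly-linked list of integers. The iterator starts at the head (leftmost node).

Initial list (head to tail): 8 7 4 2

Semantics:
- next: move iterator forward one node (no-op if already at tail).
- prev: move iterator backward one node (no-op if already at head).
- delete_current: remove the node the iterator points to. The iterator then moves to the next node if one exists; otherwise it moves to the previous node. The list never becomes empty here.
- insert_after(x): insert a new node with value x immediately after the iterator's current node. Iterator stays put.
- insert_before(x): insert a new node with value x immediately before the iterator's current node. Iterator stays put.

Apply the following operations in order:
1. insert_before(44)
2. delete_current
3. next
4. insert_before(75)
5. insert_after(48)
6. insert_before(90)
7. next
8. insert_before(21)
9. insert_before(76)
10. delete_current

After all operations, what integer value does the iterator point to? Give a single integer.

After 1 (insert_before(44)): list=[44, 8, 7, 4, 2] cursor@8
After 2 (delete_current): list=[44, 7, 4, 2] cursor@7
After 3 (next): list=[44, 7, 4, 2] cursor@4
After 4 (insert_before(75)): list=[44, 7, 75, 4, 2] cursor@4
After 5 (insert_after(48)): list=[44, 7, 75, 4, 48, 2] cursor@4
After 6 (insert_before(90)): list=[44, 7, 75, 90, 4, 48, 2] cursor@4
After 7 (next): list=[44, 7, 75, 90, 4, 48, 2] cursor@48
After 8 (insert_before(21)): list=[44, 7, 75, 90, 4, 21, 48, 2] cursor@48
After 9 (insert_before(76)): list=[44, 7, 75, 90, 4, 21, 76, 48, 2] cursor@48
After 10 (delete_current): list=[44, 7, 75, 90, 4, 21, 76, 2] cursor@2

Answer: 2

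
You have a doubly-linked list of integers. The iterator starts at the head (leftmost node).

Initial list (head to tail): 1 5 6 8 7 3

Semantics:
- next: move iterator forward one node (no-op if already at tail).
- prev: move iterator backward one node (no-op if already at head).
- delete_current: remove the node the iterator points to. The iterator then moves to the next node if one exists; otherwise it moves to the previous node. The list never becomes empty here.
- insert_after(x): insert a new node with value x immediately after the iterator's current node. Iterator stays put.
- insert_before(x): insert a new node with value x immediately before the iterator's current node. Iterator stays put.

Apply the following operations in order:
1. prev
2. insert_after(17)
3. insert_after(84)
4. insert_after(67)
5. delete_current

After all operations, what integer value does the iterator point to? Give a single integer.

Answer: 67

Derivation:
After 1 (prev): list=[1, 5, 6, 8, 7, 3] cursor@1
After 2 (insert_after(17)): list=[1, 17, 5, 6, 8, 7, 3] cursor@1
After 3 (insert_after(84)): list=[1, 84, 17, 5, 6, 8, 7, 3] cursor@1
After 4 (insert_after(67)): list=[1, 67, 84, 17, 5, 6, 8, 7, 3] cursor@1
After 5 (delete_current): list=[67, 84, 17, 5, 6, 8, 7, 3] cursor@67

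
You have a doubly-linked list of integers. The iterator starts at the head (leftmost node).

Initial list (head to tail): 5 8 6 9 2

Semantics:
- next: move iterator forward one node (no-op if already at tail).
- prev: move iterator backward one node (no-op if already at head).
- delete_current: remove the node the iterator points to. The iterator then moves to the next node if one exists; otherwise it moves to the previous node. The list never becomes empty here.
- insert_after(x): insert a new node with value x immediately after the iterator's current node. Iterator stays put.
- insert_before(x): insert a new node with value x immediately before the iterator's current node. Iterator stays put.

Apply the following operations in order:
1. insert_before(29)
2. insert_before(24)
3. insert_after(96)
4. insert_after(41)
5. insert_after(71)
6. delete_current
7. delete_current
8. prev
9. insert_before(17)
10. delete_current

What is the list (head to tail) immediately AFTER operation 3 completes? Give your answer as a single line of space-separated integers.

After 1 (insert_before(29)): list=[29, 5, 8, 6, 9, 2] cursor@5
After 2 (insert_before(24)): list=[29, 24, 5, 8, 6, 9, 2] cursor@5
After 3 (insert_after(96)): list=[29, 24, 5, 96, 8, 6, 9, 2] cursor@5

Answer: 29 24 5 96 8 6 9 2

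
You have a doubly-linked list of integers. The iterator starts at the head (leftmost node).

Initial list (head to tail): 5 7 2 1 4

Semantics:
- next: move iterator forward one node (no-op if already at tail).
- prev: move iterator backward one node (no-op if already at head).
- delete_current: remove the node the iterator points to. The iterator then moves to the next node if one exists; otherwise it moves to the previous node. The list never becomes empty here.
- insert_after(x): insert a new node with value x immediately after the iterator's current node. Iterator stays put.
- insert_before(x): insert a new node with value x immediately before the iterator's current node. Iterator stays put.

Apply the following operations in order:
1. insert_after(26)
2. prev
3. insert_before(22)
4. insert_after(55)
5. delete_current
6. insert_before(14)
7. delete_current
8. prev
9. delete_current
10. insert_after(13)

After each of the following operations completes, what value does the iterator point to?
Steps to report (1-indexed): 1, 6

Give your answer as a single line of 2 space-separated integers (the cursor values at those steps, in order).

Answer: 5 55

Derivation:
After 1 (insert_after(26)): list=[5, 26, 7, 2, 1, 4] cursor@5
After 2 (prev): list=[5, 26, 7, 2, 1, 4] cursor@5
After 3 (insert_before(22)): list=[22, 5, 26, 7, 2, 1, 4] cursor@5
After 4 (insert_after(55)): list=[22, 5, 55, 26, 7, 2, 1, 4] cursor@5
After 5 (delete_current): list=[22, 55, 26, 7, 2, 1, 4] cursor@55
After 6 (insert_before(14)): list=[22, 14, 55, 26, 7, 2, 1, 4] cursor@55
After 7 (delete_current): list=[22, 14, 26, 7, 2, 1, 4] cursor@26
After 8 (prev): list=[22, 14, 26, 7, 2, 1, 4] cursor@14
After 9 (delete_current): list=[22, 26, 7, 2, 1, 4] cursor@26
After 10 (insert_after(13)): list=[22, 26, 13, 7, 2, 1, 4] cursor@26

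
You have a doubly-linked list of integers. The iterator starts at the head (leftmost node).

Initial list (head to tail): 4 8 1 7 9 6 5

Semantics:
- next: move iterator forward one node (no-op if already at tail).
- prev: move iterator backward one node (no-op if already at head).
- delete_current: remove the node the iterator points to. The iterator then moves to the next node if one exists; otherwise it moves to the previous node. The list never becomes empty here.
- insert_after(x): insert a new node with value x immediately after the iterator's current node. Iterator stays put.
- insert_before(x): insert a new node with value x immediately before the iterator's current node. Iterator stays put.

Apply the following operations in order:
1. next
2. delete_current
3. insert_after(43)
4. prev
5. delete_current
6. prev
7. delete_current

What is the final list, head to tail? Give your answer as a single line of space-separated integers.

After 1 (next): list=[4, 8, 1, 7, 9, 6, 5] cursor@8
After 2 (delete_current): list=[4, 1, 7, 9, 6, 5] cursor@1
After 3 (insert_after(43)): list=[4, 1, 43, 7, 9, 6, 5] cursor@1
After 4 (prev): list=[4, 1, 43, 7, 9, 6, 5] cursor@4
After 5 (delete_current): list=[1, 43, 7, 9, 6, 5] cursor@1
After 6 (prev): list=[1, 43, 7, 9, 6, 5] cursor@1
After 7 (delete_current): list=[43, 7, 9, 6, 5] cursor@43

Answer: 43 7 9 6 5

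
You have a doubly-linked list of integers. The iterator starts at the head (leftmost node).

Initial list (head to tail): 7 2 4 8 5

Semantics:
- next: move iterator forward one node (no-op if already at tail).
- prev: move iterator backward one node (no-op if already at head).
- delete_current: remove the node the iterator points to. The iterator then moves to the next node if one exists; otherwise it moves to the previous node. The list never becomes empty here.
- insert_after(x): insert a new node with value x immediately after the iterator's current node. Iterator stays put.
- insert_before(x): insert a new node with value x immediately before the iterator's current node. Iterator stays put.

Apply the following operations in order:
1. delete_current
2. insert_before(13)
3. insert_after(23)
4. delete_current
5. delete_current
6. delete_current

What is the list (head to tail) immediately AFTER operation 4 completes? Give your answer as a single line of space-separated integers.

After 1 (delete_current): list=[2, 4, 8, 5] cursor@2
After 2 (insert_before(13)): list=[13, 2, 4, 8, 5] cursor@2
After 3 (insert_after(23)): list=[13, 2, 23, 4, 8, 5] cursor@2
After 4 (delete_current): list=[13, 23, 4, 8, 5] cursor@23

Answer: 13 23 4 8 5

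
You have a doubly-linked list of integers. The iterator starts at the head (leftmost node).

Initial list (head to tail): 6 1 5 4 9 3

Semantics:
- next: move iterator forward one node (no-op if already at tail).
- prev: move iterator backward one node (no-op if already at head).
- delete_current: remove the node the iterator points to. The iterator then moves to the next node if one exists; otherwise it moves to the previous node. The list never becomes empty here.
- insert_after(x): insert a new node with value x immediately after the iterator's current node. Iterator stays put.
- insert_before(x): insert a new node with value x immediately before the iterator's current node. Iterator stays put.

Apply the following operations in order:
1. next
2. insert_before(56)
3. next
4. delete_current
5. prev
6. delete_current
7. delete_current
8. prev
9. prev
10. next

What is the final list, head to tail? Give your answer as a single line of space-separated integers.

After 1 (next): list=[6, 1, 5, 4, 9, 3] cursor@1
After 2 (insert_before(56)): list=[6, 56, 1, 5, 4, 9, 3] cursor@1
After 3 (next): list=[6, 56, 1, 5, 4, 9, 3] cursor@5
After 4 (delete_current): list=[6, 56, 1, 4, 9, 3] cursor@4
After 5 (prev): list=[6, 56, 1, 4, 9, 3] cursor@1
After 6 (delete_current): list=[6, 56, 4, 9, 3] cursor@4
After 7 (delete_current): list=[6, 56, 9, 3] cursor@9
After 8 (prev): list=[6, 56, 9, 3] cursor@56
After 9 (prev): list=[6, 56, 9, 3] cursor@6
After 10 (next): list=[6, 56, 9, 3] cursor@56

Answer: 6 56 9 3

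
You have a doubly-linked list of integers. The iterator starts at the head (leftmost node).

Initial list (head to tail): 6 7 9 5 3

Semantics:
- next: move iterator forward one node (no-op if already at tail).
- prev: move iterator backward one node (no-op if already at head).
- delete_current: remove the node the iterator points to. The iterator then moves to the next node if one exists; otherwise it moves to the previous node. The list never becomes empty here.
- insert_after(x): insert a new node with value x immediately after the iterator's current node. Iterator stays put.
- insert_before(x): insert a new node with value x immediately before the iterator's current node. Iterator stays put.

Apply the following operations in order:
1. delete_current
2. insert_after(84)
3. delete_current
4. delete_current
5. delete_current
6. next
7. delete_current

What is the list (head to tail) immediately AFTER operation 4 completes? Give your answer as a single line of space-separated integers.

After 1 (delete_current): list=[7, 9, 5, 3] cursor@7
After 2 (insert_after(84)): list=[7, 84, 9, 5, 3] cursor@7
After 3 (delete_current): list=[84, 9, 5, 3] cursor@84
After 4 (delete_current): list=[9, 5, 3] cursor@9

Answer: 9 5 3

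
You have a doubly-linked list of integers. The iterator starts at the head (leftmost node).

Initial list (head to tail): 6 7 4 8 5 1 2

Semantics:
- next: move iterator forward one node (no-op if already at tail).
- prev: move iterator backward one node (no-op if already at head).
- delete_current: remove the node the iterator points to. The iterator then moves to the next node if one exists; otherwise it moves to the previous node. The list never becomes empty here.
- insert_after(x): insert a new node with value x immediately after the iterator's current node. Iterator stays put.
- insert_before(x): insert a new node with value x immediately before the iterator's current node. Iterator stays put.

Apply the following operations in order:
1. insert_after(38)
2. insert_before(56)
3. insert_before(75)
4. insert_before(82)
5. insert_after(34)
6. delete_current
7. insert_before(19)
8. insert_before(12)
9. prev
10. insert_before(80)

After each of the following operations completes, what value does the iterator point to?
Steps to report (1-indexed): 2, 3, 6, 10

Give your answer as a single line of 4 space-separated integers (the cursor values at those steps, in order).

After 1 (insert_after(38)): list=[6, 38, 7, 4, 8, 5, 1, 2] cursor@6
After 2 (insert_before(56)): list=[56, 6, 38, 7, 4, 8, 5, 1, 2] cursor@6
After 3 (insert_before(75)): list=[56, 75, 6, 38, 7, 4, 8, 5, 1, 2] cursor@6
After 4 (insert_before(82)): list=[56, 75, 82, 6, 38, 7, 4, 8, 5, 1, 2] cursor@6
After 5 (insert_after(34)): list=[56, 75, 82, 6, 34, 38, 7, 4, 8, 5, 1, 2] cursor@6
After 6 (delete_current): list=[56, 75, 82, 34, 38, 7, 4, 8, 5, 1, 2] cursor@34
After 7 (insert_before(19)): list=[56, 75, 82, 19, 34, 38, 7, 4, 8, 5, 1, 2] cursor@34
After 8 (insert_before(12)): list=[56, 75, 82, 19, 12, 34, 38, 7, 4, 8, 5, 1, 2] cursor@34
After 9 (prev): list=[56, 75, 82, 19, 12, 34, 38, 7, 4, 8, 5, 1, 2] cursor@12
After 10 (insert_before(80)): list=[56, 75, 82, 19, 80, 12, 34, 38, 7, 4, 8, 5, 1, 2] cursor@12

Answer: 6 6 34 12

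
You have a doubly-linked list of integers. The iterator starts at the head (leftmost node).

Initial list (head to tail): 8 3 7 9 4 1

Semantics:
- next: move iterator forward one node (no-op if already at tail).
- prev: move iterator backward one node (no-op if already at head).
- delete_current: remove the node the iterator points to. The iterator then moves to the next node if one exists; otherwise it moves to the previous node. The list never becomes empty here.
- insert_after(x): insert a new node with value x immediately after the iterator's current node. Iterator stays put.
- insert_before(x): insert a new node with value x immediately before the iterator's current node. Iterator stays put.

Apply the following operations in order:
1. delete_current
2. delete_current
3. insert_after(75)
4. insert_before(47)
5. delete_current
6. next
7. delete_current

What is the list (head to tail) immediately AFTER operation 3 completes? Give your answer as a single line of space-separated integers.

Answer: 7 75 9 4 1

Derivation:
After 1 (delete_current): list=[3, 7, 9, 4, 1] cursor@3
After 2 (delete_current): list=[7, 9, 4, 1] cursor@7
After 3 (insert_after(75)): list=[7, 75, 9, 4, 1] cursor@7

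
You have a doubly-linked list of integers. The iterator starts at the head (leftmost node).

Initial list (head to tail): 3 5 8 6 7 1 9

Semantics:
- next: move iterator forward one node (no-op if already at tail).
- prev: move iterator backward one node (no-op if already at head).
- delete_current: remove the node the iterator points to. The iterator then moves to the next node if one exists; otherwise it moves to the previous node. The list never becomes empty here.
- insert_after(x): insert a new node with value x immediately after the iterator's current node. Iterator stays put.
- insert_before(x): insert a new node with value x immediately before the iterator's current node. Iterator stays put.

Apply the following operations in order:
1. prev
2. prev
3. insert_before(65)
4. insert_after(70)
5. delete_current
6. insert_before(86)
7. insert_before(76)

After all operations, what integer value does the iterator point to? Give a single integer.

After 1 (prev): list=[3, 5, 8, 6, 7, 1, 9] cursor@3
After 2 (prev): list=[3, 5, 8, 6, 7, 1, 9] cursor@3
After 3 (insert_before(65)): list=[65, 3, 5, 8, 6, 7, 1, 9] cursor@3
After 4 (insert_after(70)): list=[65, 3, 70, 5, 8, 6, 7, 1, 9] cursor@3
After 5 (delete_current): list=[65, 70, 5, 8, 6, 7, 1, 9] cursor@70
After 6 (insert_before(86)): list=[65, 86, 70, 5, 8, 6, 7, 1, 9] cursor@70
After 7 (insert_before(76)): list=[65, 86, 76, 70, 5, 8, 6, 7, 1, 9] cursor@70

Answer: 70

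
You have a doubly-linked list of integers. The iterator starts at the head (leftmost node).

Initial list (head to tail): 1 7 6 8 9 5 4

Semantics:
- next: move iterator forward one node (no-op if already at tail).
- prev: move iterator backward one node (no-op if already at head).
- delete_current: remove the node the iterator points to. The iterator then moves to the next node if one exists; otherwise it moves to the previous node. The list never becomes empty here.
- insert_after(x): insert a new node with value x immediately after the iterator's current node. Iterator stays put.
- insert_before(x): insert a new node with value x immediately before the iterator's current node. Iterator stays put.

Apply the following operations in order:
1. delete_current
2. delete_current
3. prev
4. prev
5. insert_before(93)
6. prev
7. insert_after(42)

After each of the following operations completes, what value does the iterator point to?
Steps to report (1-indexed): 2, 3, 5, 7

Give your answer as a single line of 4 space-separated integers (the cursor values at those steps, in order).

After 1 (delete_current): list=[7, 6, 8, 9, 5, 4] cursor@7
After 2 (delete_current): list=[6, 8, 9, 5, 4] cursor@6
After 3 (prev): list=[6, 8, 9, 5, 4] cursor@6
After 4 (prev): list=[6, 8, 9, 5, 4] cursor@6
After 5 (insert_before(93)): list=[93, 6, 8, 9, 5, 4] cursor@6
After 6 (prev): list=[93, 6, 8, 9, 5, 4] cursor@93
After 7 (insert_after(42)): list=[93, 42, 6, 8, 9, 5, 4] cursor@93

Answer: 6 6 6 93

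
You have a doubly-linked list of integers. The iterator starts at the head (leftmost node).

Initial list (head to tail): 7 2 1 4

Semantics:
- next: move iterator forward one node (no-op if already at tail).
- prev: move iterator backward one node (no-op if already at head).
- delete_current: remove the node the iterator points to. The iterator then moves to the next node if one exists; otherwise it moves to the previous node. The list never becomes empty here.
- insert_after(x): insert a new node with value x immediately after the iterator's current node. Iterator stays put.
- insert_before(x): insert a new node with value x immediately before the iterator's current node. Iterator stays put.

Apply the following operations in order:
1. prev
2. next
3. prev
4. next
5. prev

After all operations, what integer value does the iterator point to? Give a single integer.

After 1 (prev): list=[7, 2, 1, 4] cursor@7
After 2 (next): list=[7, 2, 1, 4] cursor@2
After 3 (prev): list=[7, 2, 1, 4] cursor@7
After 4 (next): list=[7, 2, 1, 4] cursor@2
After 5 (prev): list=[7, 2, 1, 4] cursor@7

Answer: 7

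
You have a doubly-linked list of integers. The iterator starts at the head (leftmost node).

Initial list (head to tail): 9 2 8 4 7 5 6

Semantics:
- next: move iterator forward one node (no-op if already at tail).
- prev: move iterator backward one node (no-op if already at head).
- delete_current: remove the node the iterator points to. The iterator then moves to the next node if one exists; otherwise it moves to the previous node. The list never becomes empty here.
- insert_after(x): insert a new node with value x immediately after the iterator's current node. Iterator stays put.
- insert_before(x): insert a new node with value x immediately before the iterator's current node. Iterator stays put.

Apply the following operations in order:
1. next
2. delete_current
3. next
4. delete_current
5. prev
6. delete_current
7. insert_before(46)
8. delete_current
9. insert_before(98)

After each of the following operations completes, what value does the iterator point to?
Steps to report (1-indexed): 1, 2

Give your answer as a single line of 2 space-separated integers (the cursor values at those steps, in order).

After 1 (next): list=[9, 2, 8, 4, 7, 5, 6] cursor@2
After 2 (delete_current): list=[9, 8, 4, 7, 5, 6] cursor@8
After 3 (next): list=[9, 8, 4, 7, 5, 6] cursor@4
After 4 (delete_current): list=[9, 8, 7, 5, 6] cursor@7
After 5 (prev): list=[9, 8, 7, 5, 6] cursor@8
After 6 (delete_current): list=[9, 7, 5, 6] cursor@7
After 7 (insert_before(46)): list=[9, 46, 7, 5, 6] cursor@7
After 8 (delete_current): list=[9, 46, 5, 6] cursor@5
After 9 (insert_before(98)): list=[9, 46, 98, 5, 6] cursor@5

Answer: 2 8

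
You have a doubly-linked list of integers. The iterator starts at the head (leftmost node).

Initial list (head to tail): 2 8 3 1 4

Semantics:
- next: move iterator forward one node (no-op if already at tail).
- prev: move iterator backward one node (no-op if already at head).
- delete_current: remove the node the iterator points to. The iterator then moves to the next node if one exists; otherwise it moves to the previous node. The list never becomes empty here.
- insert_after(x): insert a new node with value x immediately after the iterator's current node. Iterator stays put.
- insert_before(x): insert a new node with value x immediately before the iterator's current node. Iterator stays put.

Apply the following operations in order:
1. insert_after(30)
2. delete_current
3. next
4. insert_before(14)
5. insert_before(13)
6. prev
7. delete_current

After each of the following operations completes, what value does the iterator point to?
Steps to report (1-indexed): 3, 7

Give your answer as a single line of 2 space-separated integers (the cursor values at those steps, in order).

After 1 (insert_after(30)): list=[2, 30, 8, 3, 1, 4] cursor@2
After 2 (delete_current): list=[30, 8, 3, 1, 4] cursor@30
After 3 (next): list=[30, 8, 3, 1, 4] cursor@8
After 4 (insert_before(14)): list=[30, 14, 8, 3, 1, 4] cursor@8
After 5 (insert_before(13)): list=[30, 14, 13, 8, 3, 1, 4] cursor@8
After 6 (prev): list=[30, 14, 13, 8, 3, 1, 4] cursor@13
After 7 (delete_current): list=[30, 14, 8, 3, 1, 4] cursor@8

Answer: 8 8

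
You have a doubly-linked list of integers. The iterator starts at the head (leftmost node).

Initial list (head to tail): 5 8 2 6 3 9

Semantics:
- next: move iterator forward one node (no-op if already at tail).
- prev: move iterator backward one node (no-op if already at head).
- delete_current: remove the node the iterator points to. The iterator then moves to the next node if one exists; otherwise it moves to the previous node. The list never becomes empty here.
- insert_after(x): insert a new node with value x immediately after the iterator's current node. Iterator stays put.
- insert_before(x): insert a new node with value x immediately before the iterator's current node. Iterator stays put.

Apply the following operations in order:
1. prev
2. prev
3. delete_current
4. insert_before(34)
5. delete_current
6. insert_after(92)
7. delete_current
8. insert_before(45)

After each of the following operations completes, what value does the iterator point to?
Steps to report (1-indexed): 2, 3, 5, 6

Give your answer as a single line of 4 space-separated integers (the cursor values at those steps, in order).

Answer: 5 8 2 2

Derivation:
After 1 (prev): list=[5, 8, 2, 6, 3, 9] cursor@5
After 2 (prev): list=[5, 8, 2, 6, 3, 9] cursor@5
After 3 (delete_current): list=[8, 2, 6, 3, 9] cursor@8
After 4 (insert_before(34)): list=[34, 8, 2, 6, 3, 9] cursor@8
After 5 (delete_current): list=[34, 2, 6, 3, 9] cursor@2
After 6 (insert_after(92)): list=[34, 2, 92, 6, 3, 9] cursor@2
After 7 (delete_current): list=[34, 92, 6, 3, 9] cursor@92
After 8 (insert_before(45)): list=[34, 45, 92, 6, 3, 9] cursor@92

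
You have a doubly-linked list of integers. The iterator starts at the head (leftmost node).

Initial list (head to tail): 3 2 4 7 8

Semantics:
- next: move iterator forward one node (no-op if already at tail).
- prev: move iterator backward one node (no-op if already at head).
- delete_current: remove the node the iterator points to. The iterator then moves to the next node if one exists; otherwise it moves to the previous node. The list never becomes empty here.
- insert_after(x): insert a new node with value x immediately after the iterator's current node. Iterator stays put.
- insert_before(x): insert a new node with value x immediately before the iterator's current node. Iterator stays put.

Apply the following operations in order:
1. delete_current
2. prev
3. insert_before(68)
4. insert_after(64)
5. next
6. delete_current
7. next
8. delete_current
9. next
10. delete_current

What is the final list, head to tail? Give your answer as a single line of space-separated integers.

After 1 (delete_current): list=[2, 4, 7, 8] cursor@2
After 2 (prev): list=[2, 4, 7, 8] cursor@2
After 3 (insert_before(68)): list=[68, 2, 4, 7, 8] cursor@2
After 4 (insert_after(64)): list=[68, 2, 64, 4, 7, 8] cursor@2
After 5 (next): list=[68, 2, 64, 4, 7, 8] cursor@64
After 6 (delete_current): list=[68, 2, 4, 7, 8] cursor@4
After 7 (next): list=[68, 2, 4, 7, 8] cursor@7
After 8 (delete_current): list=[68, 2, 4, 8] cursor@8
After 9 (next): list=[68, 2, 4, 8] cursor@8
After 10 (delete_current): list=[68, 2, 4] cursor@4

Answer: 68 2 4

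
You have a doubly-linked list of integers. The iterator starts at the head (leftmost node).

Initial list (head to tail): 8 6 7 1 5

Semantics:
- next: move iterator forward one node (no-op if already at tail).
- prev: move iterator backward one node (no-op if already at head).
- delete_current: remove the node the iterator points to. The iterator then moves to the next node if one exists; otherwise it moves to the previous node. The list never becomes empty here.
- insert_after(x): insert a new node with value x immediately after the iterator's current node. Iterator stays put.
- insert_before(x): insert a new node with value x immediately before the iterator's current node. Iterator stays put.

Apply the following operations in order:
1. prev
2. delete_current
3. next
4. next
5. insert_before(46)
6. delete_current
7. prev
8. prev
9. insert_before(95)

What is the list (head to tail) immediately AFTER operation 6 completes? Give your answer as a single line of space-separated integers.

Answer: 6 7 46 5

Derivation:
After 1 (prev): list=[8, 6, 7, 1, 5] cursor@8
After 2 (delete_current): list=[6, 7, 1, 5] cursor@6
After 3 (next): list=[6, 7, 1, 5] cursor@7
After 4 (next): list=[6, 7, 1, 5] cursor@1
After 5 (insert_before(46)): list=[6, 7, 46, 1, 5] cursor@1
After 6 (delete_current): list=[6, 7, 46, 5] cursor@5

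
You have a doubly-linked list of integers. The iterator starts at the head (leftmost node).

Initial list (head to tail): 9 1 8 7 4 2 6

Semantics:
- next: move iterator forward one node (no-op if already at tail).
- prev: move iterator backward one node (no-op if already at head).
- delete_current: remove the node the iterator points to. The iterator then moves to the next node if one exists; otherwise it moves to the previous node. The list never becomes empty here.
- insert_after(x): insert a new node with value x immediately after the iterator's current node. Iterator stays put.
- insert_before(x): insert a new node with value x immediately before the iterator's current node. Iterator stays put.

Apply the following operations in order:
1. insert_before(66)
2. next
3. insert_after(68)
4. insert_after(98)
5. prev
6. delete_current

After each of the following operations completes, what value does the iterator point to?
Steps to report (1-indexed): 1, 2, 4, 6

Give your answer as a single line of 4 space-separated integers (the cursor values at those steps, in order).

After 1 (insert_before(66)): list=[66, 9, 1, 8, 7, 4, 2, 6] cursor@9
After 2 (next): list=[66, 9, 1, 8, 7, 4, 2, 6] cursor@1
After 3 (insert_after(68)): list=[66, 9, 1, 68, 8, 7, 4, 2, 6] cursor@1
After 4 (insert_after(98)): list=[66, 9, 1, 98, 68, 8, 7, 4, 2, 6] cursor@1
After 5 (prev): list=[66, 9, 1, 98, 68, 8, 7, 4, 2, 6] cursor@9
After 6 (delete_current): list=[66, 1, 98, 68, 8, 7, 4, 2, 6] cursor@1

Answer: 9 1 1 1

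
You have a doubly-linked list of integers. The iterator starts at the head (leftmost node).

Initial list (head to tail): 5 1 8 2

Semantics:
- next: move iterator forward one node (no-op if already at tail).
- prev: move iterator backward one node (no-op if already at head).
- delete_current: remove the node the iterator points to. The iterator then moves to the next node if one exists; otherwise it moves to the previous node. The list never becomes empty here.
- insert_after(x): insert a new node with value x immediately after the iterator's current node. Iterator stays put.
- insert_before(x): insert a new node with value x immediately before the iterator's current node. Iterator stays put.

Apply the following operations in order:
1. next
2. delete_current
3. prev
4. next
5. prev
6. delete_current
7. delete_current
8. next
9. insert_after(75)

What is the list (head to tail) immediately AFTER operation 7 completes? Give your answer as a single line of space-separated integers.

After 1 (next): list=[5, 1, 8, 2] cursor@1
After 2 (delete_current): list=[5, 8, 2] cursor@8
After 3 (prev): list=[5, 8, 2] cursor@5
After 4 (next): list=[5, 8, 2] cursor@8
After 5 (prev): list=[5, 8, 2] cursor@5
After 6 (delete_current): list=[8, 2] cursor@8
After 7 (delete_current): list=[2] cursor@2

Answer: 2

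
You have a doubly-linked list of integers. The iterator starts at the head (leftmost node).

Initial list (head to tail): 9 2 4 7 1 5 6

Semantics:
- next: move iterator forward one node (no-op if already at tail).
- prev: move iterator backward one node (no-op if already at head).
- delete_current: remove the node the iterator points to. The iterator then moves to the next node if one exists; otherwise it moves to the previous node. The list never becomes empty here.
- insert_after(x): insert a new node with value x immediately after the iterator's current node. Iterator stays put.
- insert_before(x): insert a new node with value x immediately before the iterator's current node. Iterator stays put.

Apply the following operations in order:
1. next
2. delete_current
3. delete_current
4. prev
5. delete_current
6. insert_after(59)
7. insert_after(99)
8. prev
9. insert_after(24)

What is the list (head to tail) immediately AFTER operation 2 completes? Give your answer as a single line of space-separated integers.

After 1 (next): list=[9, 2, 4, 7, 1, 5, 6] cursor@2
After 2 (delete_current): list=[9, 4, 7, 1, 5, 6] cursor@4

Answer: 9 4 7 1 5 6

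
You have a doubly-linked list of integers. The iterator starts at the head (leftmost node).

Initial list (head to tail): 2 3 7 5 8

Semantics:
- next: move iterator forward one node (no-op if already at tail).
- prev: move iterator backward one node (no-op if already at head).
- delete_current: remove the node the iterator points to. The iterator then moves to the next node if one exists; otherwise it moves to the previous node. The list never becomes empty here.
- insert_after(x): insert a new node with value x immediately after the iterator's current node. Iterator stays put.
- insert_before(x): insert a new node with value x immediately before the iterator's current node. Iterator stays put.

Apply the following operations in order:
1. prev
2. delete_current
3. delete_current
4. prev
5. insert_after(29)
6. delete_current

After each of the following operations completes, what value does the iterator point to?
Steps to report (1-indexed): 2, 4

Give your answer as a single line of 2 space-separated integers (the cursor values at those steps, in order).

Answer: 3 7

Derivation:
After 1 (prev): list=[2, 3, 7, 5, 8] cursor@2
After 2 (delete_current): list=[3, 7, 5, 8] cursor@3
After 3 (delete_current): list=[7, 5, 8] cursor@7
After 4 (prev): list=[7, 5, 8] cursor@7
After 5 (insert_after(29)): list=[7, 29, 5, 8] cursor@7
After 6 (delete_current): list=[29, 5, 8] cursor@29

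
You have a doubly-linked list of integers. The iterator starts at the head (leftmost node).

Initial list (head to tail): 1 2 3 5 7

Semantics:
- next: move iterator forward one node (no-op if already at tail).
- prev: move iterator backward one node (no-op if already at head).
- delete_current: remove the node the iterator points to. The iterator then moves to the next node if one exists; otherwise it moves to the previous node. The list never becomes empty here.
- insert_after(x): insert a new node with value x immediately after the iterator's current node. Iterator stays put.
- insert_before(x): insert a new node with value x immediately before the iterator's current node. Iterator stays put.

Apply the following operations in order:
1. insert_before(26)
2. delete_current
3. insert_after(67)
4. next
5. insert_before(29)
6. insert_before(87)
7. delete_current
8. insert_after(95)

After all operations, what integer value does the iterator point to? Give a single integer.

After 1 (insert_before(26)): list=[26, 1, 2, 3, 5, 7] cursor@1
After 2 (delete_current): list=[26, 2, 3, 5, 7] cursor@2
After 3 (insert_after(67)): list=[26, 2, 67, 3, 5, 7] cursor@2
After 4 (next): list=[26, 2, 67, 3, 5, 7] cursor@67
After 5 (insert_before(29)): list=[26, 2, 29, 67, 3, 5, 7] cursor@67
After 6 (insert_before(87)): list=[26, 2, 29, 87, 67, 3, 5, 7] cursor@67
After 7 (delete_current): list=[26, 2, 29, 87, 3, 5, 7] cursor@3
After 8 (insert_after(95)): list=[26, 2, 29, 87, 3, 95, 5, 7] cursor@3

Answer: 3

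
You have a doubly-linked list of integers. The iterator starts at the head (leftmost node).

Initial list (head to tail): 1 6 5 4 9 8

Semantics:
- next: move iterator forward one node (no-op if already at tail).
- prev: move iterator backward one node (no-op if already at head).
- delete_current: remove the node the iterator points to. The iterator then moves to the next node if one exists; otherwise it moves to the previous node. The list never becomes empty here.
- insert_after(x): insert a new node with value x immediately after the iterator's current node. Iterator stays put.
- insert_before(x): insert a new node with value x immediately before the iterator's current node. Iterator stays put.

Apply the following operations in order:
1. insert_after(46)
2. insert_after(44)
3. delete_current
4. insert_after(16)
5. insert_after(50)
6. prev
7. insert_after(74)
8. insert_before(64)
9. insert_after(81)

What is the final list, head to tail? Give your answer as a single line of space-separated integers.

After 1 (insert_after(46)): list=[1, 46, 6, 5, 4, 9, 8] cursor@1
After 2 (insert_after(44)): list=[1, 44, 46, 6, 5, 4, 9, 8] cursor@1
After 3 (delete_current): list=[44, 46, 6, 5, 4, 9, 8] cursor@44
After 4 (insert_after(16)): list=[44, 16, 46, 6, 5, 4, 9, 8] cursor@44
After 5 (insert_after(50)): list=[44, 50, 16, 46, 6, 5, 4, 9, 8] cursor@44
After 6 (prev): list=[44, 50, 16, 46, 6, 5, 4, 9, 8] cursor@44
After 7 (insert_after(74)): list=[44, 74, 50, 16, 46, 6, 5, 4, 9, 8] cursor@44
After 8 (insert_before(64)): list=[64, 44, 74, 50, 16, 46, 6, 5, 4, 9, 8] cursor@44
After 9 (insert_after(81)): list=[64, 44, 81, 74, 50, 16, 46, 6, 5, 4, 9, 8] cursor@44

Answer: 64 44 81 74 50 16 46 6 5 4 9 8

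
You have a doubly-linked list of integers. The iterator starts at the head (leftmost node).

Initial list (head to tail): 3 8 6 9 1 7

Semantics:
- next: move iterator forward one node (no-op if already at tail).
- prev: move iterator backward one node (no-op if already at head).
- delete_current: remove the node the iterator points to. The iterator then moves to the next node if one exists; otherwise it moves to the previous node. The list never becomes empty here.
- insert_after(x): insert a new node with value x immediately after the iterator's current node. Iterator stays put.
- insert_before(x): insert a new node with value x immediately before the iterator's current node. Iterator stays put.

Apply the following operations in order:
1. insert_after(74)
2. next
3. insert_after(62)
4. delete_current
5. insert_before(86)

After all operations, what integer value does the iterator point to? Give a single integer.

After 1 (insert_after(74)): list=[3, 74, 8, 6, 9, 1, 7] cursor@3
After 2 (next): list=[3, 74, 8, 6, 9, 1, 7] cursor@74
After 3 (insert_after(62)): list=[3, 74, 62, 8, 6, 9, 1, 7] cursor@74
After 4 (delete_current): list=[3, 62, 8, 6, 9, 1, 7] cursor@62
After 5 (insert_before(86)): list=[3, 86, 62, 8, 6, 9, 1, 7] cursor@62

Answer: 62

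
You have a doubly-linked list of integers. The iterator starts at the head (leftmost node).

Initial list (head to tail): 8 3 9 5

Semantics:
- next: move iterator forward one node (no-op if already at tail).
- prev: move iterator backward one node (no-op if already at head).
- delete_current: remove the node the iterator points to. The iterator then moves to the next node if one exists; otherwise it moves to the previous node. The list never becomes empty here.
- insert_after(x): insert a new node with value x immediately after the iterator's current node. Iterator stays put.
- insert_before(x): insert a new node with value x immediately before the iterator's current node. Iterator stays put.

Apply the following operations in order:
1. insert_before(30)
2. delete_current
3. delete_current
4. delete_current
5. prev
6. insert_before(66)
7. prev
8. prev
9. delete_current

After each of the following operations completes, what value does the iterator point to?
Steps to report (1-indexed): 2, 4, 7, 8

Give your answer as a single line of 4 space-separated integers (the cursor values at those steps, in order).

After 1 (insert_before(30)): list=[30, 8, 3, 9, 5] cursor@8
After 2 (delete_current): list=[30, 3, 9, 5] cursor@3
After 3 (delete_current): list=[30, 9, 5] cursor@9
After 4 (delete_current): list=[30, 5] cursor@5
After 5 (prev): list=[30, 5] cursor@30
After 6 (insert_before(66)): list=[66, 30, 5] cursor@30
After 7 (prev): list=[66, 30, 5] cursor@66
After 8 (prev): list=[66, 30, 5] cursor@66
After 9 (delete_current): list=[30, 5] cursor@30

Answer: 3 5 66 66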